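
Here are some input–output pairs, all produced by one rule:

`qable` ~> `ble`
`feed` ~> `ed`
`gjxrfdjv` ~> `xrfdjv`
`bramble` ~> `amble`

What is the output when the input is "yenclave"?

Each output is the input with this applied: delete the first 2 characters.
"yenclave" → "nclave".

nclave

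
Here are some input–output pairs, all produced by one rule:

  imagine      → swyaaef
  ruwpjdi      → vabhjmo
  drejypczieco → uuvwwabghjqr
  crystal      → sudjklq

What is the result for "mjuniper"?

The transformation: sort the characters into alphabetical order, then shift every letter 8 places backward in the alphabet (wrapping around).
Applying both steps to "mjuniper": "eijmnpru", then "wabefhjm".

wabefhjm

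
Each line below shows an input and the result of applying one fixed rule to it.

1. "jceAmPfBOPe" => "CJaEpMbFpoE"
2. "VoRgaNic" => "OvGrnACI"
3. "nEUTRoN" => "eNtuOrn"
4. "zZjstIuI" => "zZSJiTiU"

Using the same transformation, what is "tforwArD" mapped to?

Looking at the pairs, the operation is to flip the case of every letter, then swap each adjacent pair of characters (1↔2, 3↔4, ...).
Working it through for "tforwArD": intermediate "TFORWaRd", final "FTROaWdR".

FTROaWdR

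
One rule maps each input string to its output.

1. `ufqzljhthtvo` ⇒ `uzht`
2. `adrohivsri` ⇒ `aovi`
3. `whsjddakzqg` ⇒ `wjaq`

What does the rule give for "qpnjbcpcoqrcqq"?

The rule is to keep one character in every 3, starting at position 1 (positions 1st, 4th, 7th, ...).
Applying that to "qpnjbcpcoqrcqq" gives "qjpqq".

qjpqq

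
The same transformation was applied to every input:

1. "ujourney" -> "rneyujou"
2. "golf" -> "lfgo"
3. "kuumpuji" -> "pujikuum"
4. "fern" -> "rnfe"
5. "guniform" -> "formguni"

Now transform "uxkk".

Looking at the pairs, the operation is to swap the front and back halves of the string.
On "uxkk" that produces "kkux".

kkux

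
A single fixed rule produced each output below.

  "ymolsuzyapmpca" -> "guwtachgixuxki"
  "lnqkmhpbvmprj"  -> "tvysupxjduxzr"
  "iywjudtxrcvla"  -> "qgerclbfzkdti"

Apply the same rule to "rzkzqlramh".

The pattern: shift every letter 8 places forward in the alphabet (wrapping around).
On "rzkzqlramh" that produces "zhshytziup".

zhshytziup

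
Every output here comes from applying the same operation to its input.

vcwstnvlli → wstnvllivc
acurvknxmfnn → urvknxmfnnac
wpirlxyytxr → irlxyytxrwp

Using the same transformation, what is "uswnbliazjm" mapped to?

Rule — move the first 2 characters to the end (rotate left by 2).
Doing the same to "uswnbliazjm": "wnbliazjmus".

wnbliazjmus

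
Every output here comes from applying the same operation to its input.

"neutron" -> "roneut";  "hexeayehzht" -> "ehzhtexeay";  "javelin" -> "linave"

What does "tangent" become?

Rule — delete the first character, then swap the front and back halves of the string.
Starting from "tangent": after the first operation, "angent"; after the second, "entang".

entang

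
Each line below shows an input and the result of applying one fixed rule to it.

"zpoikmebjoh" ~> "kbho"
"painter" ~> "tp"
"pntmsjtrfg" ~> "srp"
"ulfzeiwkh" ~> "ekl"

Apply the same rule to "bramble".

What's happening: move the first 3 characters to the end (rotate left by 3), then keep one character in every 3, starting at position 2 (positions 2nd, 5th, 8th, ...).
Working it through for "bramble": intermediate "mblebra", final "bb".

bb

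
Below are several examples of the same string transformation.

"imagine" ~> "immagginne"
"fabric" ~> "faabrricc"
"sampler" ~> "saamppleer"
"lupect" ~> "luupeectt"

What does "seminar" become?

seemiinaar

The pattern: repeat every character 3 times, then keep every other character starting from the second (positions 2nd, 4th, 6th, ...).
Applying both steps to "seminar": "ssseeemmmiiinnnaaarrr", then "seemiinaar".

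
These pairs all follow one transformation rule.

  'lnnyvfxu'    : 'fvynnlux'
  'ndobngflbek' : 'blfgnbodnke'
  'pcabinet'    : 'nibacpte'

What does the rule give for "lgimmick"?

immiglkc

The pattern: move the last 2 characters to the front (rotate right by 2), then reverse the string.
Applying both steps to "lgimmick": "cklgimmi", then "immiglkc".
(Check on "pcabinet": → "etpcabin" → "nibacpte" ✓)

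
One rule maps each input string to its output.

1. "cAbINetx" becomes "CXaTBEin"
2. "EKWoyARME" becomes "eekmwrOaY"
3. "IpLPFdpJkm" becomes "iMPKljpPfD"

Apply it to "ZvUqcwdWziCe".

zEVcuIQZCwWD

In each case the input is transformed by: flip the case of every letter, then take characters alternately from the front and the back (1st, last, 2nd, 2nd-last, ...).
"ZvUqcwdWziCe" → "zVuQCWDwZIcE" → "zEVcuIQZCwWD".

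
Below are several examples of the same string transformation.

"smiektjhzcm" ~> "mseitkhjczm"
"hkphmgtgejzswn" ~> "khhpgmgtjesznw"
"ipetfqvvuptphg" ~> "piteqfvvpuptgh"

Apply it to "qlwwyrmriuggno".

Each output is the input with this applied: swap each adjacent pair of characters (1↔2, 3↔4, ...).
So "qlwwyrmriuggno" becomes "lqwwryrmuiggon".

lqwwryrmuiggon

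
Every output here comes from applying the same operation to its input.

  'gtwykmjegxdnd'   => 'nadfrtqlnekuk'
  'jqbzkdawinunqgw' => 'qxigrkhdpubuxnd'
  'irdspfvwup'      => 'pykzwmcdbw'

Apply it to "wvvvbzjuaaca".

dcccigqbhhjh

Rule — shift every letter 7 places forward in the alphabet (wrapping around).
On "wvvvbzjuaaca" that produces "dcccigqbhhjh".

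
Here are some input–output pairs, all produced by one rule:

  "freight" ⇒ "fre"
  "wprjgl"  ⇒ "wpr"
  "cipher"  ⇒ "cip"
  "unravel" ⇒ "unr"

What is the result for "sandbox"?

san

The pattern: keep only the first 3 characters.
Doing the same to "sandbox": "san".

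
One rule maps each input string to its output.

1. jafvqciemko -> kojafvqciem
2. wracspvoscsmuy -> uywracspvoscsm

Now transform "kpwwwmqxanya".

yakpwwwmqxan

The transformation: move the last 2 characters to the front (rotate right by 2).
Applying that to "kpwwwmqxanya" gives "yakpwwwmqxan".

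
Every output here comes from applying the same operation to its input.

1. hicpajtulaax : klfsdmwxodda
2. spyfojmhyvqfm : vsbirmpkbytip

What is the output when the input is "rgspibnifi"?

The transformation: shift every letter 3 places forward in the alphabet (wrapping around).
For "rgspibnifi" the result is "ujvsleqlil".

ujvsleqlil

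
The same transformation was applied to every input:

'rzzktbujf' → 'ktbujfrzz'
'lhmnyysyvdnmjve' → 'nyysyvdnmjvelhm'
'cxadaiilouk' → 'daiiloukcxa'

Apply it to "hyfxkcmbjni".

What's happening: move the first 3 characters to the end (rotate left by 3).
On "hyfxkcmbjni" that produces "xkcmbjnihyf".

xkcmbjnihyf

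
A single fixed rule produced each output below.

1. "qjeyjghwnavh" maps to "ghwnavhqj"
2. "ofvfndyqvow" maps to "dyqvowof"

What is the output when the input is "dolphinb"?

inbdo

The rule is to move the first 2 characters to the end (rotate left by 2), then delete the first 3 characters.
For "dolphinb", step one produces "lphinbdo"; step two turns that into "inbdo".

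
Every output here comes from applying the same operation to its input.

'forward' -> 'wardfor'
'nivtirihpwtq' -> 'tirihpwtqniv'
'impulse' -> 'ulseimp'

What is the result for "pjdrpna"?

rpnapjd

Each output is the input with this applied: move the first 3 characters to the end (rotate left by 3).
On "pjdrpna" that produces "rpnapjd".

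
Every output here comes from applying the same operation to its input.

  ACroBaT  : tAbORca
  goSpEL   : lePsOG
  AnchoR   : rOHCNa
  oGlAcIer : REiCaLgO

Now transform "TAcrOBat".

TAboRCat

What's happening: flip the case of every letter, then reverse the string.
For "TAcrOBat", step one produces "taCRobAT"; step two turns that into "TAboRCat".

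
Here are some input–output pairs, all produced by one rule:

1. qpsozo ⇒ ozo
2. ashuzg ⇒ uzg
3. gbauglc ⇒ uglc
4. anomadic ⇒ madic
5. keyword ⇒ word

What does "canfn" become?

What's happening: delete the first 3 characters.
"canfn" → "fn".

fn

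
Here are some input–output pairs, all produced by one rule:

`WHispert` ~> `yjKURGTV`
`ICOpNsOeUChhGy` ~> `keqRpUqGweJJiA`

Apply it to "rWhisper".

The pattern: flip the case of every letter, then shift every letter 2 places forward in the alphabet (wrapping around).
On "rWhisper": the first step gives "RwHISPER", and the second then gives "TyJKURGT".

TyJKURGT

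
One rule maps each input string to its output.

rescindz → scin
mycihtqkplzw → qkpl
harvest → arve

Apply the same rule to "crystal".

ryst

The pattern: move the last 2 characters to the front (rotate right by 2), then keep only the last 4 characters.
Doing the same to "crystal": "ryst".
(Check on "mycihtqkplzw": → "zwmycihtqkpl" → "qkpl" ✓)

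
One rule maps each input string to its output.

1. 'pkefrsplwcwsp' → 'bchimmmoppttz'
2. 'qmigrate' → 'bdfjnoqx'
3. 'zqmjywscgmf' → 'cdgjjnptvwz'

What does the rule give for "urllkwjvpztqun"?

Rule — shift every letter 3 places backward in the alphabet (wrapping around), then sort the characters into alphabetical order.
On "urllkwjvpztqun": the first step gives "roiihtgsmwqnrk", and the second then gives "ghiikmnoqrrstw".

ghiikmnoqrrstw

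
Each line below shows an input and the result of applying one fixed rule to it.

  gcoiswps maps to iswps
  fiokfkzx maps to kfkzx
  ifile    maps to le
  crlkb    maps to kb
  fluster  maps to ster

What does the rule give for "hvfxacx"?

xacx

Each output is the input with this applied: delete the first 3 characters.
On "hvfxacx" that produces "xacx".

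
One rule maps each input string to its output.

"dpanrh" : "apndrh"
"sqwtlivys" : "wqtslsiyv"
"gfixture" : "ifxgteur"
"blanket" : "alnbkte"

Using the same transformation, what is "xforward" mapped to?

Rule — move the first 2 characters to the end (rotate left by 2), then take characters alternately from the front and the back (1st, last, 2nd, 2nd-last, ...).
For "xforward" the result is "ofrxwdar".

ofrxwdar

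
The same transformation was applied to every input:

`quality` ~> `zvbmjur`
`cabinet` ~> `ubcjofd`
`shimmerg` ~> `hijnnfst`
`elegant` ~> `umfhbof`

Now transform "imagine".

The transformation: swap the first and last characters, then shift every letter 1 place forward in the alphabet (wrapping around).
Starting from "imagine": after the first operation, "emagini"; after the second, "fnbhjoj".
(Check on "cabinet": → "tabinec" → "ubcjofd" ✓)

fnbhjoj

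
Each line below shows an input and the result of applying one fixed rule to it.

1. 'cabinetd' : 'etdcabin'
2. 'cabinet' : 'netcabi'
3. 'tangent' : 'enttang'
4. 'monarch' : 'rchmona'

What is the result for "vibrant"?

antvibr

Rule — move the last 3 characters to the front (rotate right by 3).
Doing the same to "vibrant": "antvibr".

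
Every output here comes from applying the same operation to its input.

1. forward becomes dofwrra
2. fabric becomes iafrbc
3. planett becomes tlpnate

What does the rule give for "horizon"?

In each case the input is transformed by: swap each adjacent pair of characters (1↔2, 3↔4, ...), then move the last character to the front.
Applying both steps to "horizon": "ohirozn", then "nohiroz".
(Check on "forward": → "ofwrrad" → "dofwrra" ✓)

nohiroz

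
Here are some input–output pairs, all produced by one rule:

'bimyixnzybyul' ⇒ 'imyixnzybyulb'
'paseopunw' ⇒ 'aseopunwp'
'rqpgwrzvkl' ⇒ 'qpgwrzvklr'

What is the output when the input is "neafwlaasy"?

eafwlaasyn

What's happening: move the first character to the end.
On "neafwlaasy" that produces "eafwlaasyn".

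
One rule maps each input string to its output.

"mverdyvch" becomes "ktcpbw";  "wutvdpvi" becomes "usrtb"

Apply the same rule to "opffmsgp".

mnddk

The transformation: shift every letter 2 places backward in the alphabet (wrapping around), then delete the last 3 characters.
Working it through for "opffmsgp": intermediate "mnddkqen", final "mnddk".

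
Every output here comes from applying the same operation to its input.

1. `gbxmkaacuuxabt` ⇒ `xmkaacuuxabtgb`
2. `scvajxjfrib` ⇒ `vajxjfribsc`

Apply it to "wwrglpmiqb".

rglpmiqbww

What's happening: move the first 2 characters to the end (rotate left by 2).
Doing the same to "wwrglpmiqb": "rglpmiqbww".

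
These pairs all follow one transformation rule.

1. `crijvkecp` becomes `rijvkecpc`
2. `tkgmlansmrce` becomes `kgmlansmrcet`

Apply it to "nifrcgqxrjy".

ifrcgqxrjyn

What's happening: move the first character to the end.
"nifrcgqxrjy" → "ifrcgqxrjyn".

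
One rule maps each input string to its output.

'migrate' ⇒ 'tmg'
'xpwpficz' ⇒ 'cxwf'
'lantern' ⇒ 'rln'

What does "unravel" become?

What's happening: move the last 3 characters to the front (rotate right by 3), then keep every other character starting from the second (positions 2nd, 4th, 6th, ...).
Working it through for "unravel": intermediate "velunra", final "eur".

eur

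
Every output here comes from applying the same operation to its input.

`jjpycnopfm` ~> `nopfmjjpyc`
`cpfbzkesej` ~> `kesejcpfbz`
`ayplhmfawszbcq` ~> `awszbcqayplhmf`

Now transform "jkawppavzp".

pavzpjkawp

Looking at the pairs, the operation is to swap the front and back halves of the string.
On "jkawppavzp" that produces "pavzpjkawp".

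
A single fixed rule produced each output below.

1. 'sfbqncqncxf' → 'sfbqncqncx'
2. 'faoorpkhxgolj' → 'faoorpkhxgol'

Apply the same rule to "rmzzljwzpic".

Rule — delete the last character.
For "rmzzljwzpic" the result is "rmzzljwzpi".

rmzzljwzpi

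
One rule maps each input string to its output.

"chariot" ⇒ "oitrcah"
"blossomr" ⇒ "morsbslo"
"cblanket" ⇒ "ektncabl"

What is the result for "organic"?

The pattern: move the last 2 characters to the front (rotate right by 2), then take characters alternately from the front and the back (1st, last, 2nd, 2nd-last, ...).
Working it through for "organic": intermediate "icorgan", final "incaogr".
(Check on "chariot": → "otchari" → "oitrcah" ✓)

incaogr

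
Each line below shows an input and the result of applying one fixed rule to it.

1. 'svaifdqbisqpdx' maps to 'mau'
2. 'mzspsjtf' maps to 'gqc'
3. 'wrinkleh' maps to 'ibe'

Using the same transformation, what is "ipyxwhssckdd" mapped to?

haa

The pattern: shift every letter 3 places backward in the alphabet (wrapping around), then keep only the last 3 characters.
Starting from "ipyxwhssckdd": after the first operation, "fmvuteppzhaa"; after the second, "haa".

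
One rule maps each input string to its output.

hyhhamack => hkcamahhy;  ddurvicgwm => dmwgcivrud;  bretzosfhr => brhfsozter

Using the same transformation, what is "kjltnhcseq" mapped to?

In each case the input is transformed by: reverse the string, then move the last character to the front.
Working it through for "kjltnhcseq": intermediate "qeschntljk", final "kqeschntlj".

kqeschntlj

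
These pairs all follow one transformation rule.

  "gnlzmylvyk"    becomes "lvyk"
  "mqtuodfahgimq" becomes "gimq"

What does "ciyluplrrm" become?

lrrm

Looking at the pairs, the operation is to keep only the last 4 characters.
"ciyluplrrm" → "lrrm".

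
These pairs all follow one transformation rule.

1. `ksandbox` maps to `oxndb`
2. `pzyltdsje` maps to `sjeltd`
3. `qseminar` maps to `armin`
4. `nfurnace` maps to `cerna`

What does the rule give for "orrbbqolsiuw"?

Looking at the pairs, the operation is to delete the first 3 characters, then move the first 3 characters to the end (rotate left by 3).
For "orrbbqolsiuw", step one produces "bbqolsiuw"; step two turns that into "olsiuwbbq".

olsiuwbbq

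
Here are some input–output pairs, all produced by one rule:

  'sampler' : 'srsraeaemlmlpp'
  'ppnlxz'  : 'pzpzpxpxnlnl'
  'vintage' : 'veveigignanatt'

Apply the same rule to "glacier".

The rule is to double every character, then take characters alternately from the front and the back (1st, last, 2nd, 2nd-last, ...).
Starting from "glacier": after the first operation, "ggllaacciieerr"; after the second, "grgrleleaiaicc".

grgrleleaiaicc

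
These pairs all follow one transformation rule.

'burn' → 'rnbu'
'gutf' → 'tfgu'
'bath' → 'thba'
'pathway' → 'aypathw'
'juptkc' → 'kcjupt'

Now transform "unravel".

The rule is to move the last 2 characters to the front (rotate right by 2).
On "unravel" that produces "elunrav".

elunrav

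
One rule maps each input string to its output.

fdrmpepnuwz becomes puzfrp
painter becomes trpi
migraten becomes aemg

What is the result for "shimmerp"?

mrsi

Looking at the pairs, the operation is to keep every other character starting from the first (positions 1st, 3rd, 5th, ...), then swap the front and back halves of the string.
"shimmerp" → "simr" → "mrsi".
(Check on "painter": → "pitr" → "trpi" ✓)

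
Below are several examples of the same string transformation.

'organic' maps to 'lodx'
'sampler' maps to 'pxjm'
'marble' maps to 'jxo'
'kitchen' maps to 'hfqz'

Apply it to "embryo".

Rule — shift every letter 3 places backward in the alphabet (wrapping around), then delete the last 3 characters.
For "embryo", step one produces "bjyovl"; step two turns that into "bjy".

bjy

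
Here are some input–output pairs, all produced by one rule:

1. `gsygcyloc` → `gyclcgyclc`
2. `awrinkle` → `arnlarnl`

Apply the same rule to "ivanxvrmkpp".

Rule — keep every other character starting from the first (positions 1st, 3rd, 5th, ...), then write the whole string twice.
Starting from "ivanxvrmkpp": after the first operation, "iaxrkp"; after the second, "iaxrkpiaxrkp".

iaxrkpiaxrkp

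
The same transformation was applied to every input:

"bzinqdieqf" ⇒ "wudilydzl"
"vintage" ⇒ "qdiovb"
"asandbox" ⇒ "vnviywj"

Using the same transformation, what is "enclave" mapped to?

In each case the input is transformed by: shift every letter 5 places backward in the alphabet (wrapping around), then delete the last character.
On "enclave": the first step gives "zixgvqz", and the second then gives "zixgvq".

zixgvq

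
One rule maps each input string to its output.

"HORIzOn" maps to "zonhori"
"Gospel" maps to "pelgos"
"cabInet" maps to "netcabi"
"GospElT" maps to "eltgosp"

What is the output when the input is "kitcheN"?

Each output is the input with this applied: move the last 3 characters to the front (rotate right by 3), then convert every letter to lowercase.
Working it through for "kitcheN": intermediate "heNkitc", final "henkitc".
(Check on "GospElT": → "ElTGosp" → "eltgosp" ✓)

henkitc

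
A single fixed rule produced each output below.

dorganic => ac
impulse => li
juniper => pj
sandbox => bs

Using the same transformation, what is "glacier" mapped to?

What's happening: move the first 2 characters to the end (rotate left by 2), then keep one character in every 3, starting at position 3 (positions 3rd, 6th, 9th, ...).
Applying both steps to "glacier": "aciergl", then "ig".

ig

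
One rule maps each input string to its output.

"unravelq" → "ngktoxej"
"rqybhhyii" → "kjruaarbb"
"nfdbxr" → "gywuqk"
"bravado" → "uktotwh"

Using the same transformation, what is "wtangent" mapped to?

The rule is to shift every letter 7 places backward in the alphabet (wrapping around).
On "wtangent" that produces "pmtgzxgm".

pmtgzxgm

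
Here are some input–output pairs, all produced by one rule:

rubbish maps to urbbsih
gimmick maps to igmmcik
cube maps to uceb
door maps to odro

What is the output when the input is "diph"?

The rule is to swap each adjacent pair of characters (1↔2, 3↔4, ...).
So "diph" becomes "idhp".

idhp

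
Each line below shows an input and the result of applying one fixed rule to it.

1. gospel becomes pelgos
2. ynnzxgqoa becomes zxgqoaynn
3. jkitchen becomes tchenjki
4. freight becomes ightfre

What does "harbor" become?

borhar

The pattern: move the first 3 characters to the end (rotate left by 3).
Doing the same to "harbor": "borhar".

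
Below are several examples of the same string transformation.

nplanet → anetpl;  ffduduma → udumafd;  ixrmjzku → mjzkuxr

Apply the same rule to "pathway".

hwayat

Looking at the pairs, the operation is to delete the first character, then move the first 2 characters to the end (rotate left by 2).
On "pathway": the first step gives "athway", and the second then gives "hwayat".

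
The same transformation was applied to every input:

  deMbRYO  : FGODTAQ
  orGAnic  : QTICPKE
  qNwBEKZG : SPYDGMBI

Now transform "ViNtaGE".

XKPVCIG

Each output is the input with this applied: shift every letter 2 places forward in the alphabet (wrapping around), then convert every letter to uppercase.
"ViNtaGE" → "XkPvcIG" → "XKPVCIG".
(Check on "orGAnic": → "qtICpke" → "QTICPKE" ✓)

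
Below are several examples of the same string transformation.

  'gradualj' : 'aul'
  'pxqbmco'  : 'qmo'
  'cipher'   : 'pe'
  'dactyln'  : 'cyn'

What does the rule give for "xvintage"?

itg

Rule — keep every other character starting from the first (positions 1st, 3rd, 5th, ...), then delete the first character.
On "xvintage": the first step gives "xitg", and the second then gives "itg".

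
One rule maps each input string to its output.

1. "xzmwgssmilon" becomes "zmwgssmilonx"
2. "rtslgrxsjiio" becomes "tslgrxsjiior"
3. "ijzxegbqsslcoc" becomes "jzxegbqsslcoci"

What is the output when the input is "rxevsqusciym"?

The rule is to move the first character to the end.
Applying that to "rxevsqusciym" gives "xevsqusciymr".

xevsqusciymr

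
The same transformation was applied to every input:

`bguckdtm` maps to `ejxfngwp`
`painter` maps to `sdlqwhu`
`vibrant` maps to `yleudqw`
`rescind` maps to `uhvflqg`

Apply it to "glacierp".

jodflhus

What's happening: shift every letter 3 places forward in the alphabet (wrapping around).
Applying that to "glacierp" gives "jodflhus".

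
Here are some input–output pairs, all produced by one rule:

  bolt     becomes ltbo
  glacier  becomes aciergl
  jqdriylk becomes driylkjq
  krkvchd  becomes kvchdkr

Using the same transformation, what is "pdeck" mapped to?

In each case the input is transformed by: move the first 2 characters to the end (rotate left by 2).
Doing the same to "pdeck": "eckpd".

eckpd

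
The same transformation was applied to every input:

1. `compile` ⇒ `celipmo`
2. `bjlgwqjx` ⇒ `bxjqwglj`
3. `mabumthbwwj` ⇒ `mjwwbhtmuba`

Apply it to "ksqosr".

The transformation: move the first character to the end, then reverse the string.
For "ksqosr", step one produces "sqosrk"; step two turns that into "krsoqs".

krsoqs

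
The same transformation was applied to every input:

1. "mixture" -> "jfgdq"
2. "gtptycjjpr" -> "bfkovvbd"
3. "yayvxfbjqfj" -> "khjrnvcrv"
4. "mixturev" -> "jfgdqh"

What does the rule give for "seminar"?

The transformation: delete the first 2 characters, then shift every letter 12 places forward in the alphabet (wrapping around).
On "seminar": the first step gives "minar", and the second then gives "yuzmd".

yuzmd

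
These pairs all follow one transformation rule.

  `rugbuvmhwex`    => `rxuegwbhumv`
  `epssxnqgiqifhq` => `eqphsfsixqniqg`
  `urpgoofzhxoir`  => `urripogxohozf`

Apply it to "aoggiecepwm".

amowgpgeice

The transformation: take characters alternately from the front and the back (1st, last, 2nd, 2nd-last, ...).
"aoggiecepwm" → "amowgpgeice".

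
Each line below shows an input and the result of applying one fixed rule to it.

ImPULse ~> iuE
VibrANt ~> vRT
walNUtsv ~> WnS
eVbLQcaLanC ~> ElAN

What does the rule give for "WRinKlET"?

wNe

In each case the input is transformed by: flip the case of every letter, then keep one character in every 3, starting at position 1 (positions 1st, 4th, 7th, ...).
For "WRinKlET", step one produces "wrINkLet"; step two turns that into "wNe".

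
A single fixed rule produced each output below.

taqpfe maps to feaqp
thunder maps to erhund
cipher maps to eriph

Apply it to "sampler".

erampl

The rule is to delete the first character, then move the last 2 characters to the front (rotate right by 2).
So "sampler" becomes "erampl".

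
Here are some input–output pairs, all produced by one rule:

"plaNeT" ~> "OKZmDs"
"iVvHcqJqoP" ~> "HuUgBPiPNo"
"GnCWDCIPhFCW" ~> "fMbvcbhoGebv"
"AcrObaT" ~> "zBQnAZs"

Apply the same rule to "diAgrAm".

Each output is the input with this applied: flip the case of every letter, then shift every letter 1 place backward in the alphabet (wrapping around).
"diAgrAm" → "DIaGRaM" → "CHzFQzL".

CHzFQzL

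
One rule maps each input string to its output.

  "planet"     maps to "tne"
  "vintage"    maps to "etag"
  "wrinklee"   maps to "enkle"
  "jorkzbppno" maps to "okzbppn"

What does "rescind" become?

dcin

In each case the input is transformed by: delete the first 3 characters, then move the last character to the front.
For "rescind", step one produces "cind"; step two turns that into "dcin".
(Check on "planet": → "net" → "tne" ✓)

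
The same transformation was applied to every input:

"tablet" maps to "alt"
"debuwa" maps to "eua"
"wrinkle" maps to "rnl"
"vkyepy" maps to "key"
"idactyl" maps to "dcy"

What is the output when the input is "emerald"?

mrl

Looking at the pairs, the operation is to keep every other character starting from the second (positions 2nd, 4th, 6th, ...).
"emerald" → "mrl".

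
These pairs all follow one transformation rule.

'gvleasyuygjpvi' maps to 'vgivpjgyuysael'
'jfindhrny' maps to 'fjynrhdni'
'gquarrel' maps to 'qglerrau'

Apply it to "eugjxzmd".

uedmzxjg

Looking at the pairs, the operation is to reverse the string, then move the last 2 characters to the front (rotate right by 2).
For "eugjxzmd", step one produces "dmzxjgue"; step two turns that into "uedmzxjg".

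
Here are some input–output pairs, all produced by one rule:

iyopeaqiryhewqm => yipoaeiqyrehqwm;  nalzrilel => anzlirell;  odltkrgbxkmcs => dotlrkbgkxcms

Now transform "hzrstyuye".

zhsrytyue

What's happening: swap each adjacent pair of characters (1↔2, 3↔4, ...).
So "hzrstyuye" becomes "zhsrytyue".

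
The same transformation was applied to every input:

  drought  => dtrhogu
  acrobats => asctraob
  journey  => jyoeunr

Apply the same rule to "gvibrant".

The transformation: take characters alternately from the front and the back (1st, last, 2nd, 2nd-last, ...).
"gvibrant" → "gtvniabr".

gtvniabr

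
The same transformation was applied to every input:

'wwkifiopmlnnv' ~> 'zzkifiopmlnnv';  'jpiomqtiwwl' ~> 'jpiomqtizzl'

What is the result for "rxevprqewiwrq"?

rxevprqezizrq

The rule is to replace every "w" with "z".
On "rxevprqewiwrq" that produces "rxevprqezizrq".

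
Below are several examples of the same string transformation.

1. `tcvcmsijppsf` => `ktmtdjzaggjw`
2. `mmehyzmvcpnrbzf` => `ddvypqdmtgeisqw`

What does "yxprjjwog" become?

pogiaanfx

The pattern: shift every letter 9 places backward in the alphabet (wrapping around).
Applying that to "yxprjjwog" gives "pogiaanfx".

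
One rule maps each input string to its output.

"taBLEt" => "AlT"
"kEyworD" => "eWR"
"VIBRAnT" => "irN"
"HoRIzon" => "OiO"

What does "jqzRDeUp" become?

QrEP

The pattern: keep every other character starting from the second (positions 2nd, 4th, 6th, ...), then flip the case of every letter.
Starting from "jqzRDeUp": after the first operation, "qRep"; after the second, "QrEP".
(Check on "taBLEt": → "aLt" → "AlT" ✓)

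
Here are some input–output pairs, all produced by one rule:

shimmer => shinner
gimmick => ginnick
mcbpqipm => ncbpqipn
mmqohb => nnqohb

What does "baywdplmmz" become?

What's happening: replace every "m" with "n".
Applying that to "baywdplmmz" gives "baywdplnnz".

baywdplnnz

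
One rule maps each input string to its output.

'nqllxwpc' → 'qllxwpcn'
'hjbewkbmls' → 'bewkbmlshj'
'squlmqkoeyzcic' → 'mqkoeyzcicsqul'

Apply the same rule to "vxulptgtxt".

ulptgtxtvx

The rule is to move the last 3 characters to the front (rotate right by 3), then swap the front and back halves of the string.
So "vxulptgtxt" becomes "ulptgtxtvx".
(Check on "nqllxwpc": → "wpcnqllx" → "qllxwpcn" ✓)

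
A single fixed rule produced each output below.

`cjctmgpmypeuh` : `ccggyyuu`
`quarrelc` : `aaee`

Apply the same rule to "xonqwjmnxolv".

The rule is to keep one character in every 3, starting at position 3 (positions 3rd, 6th, 9th, ...), then double every character.
"xonqwjmnxolv" → "njxv" → "nnjjxxvv".

nnjjxxvv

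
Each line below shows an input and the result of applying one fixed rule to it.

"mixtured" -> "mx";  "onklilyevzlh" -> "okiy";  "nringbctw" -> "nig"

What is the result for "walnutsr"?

wl

The rule is to keep every other character starting from the first (positions 1st, 3rd, 5th, ...), then delete the last 2 characters.
So "walnutsr" becomes "wl".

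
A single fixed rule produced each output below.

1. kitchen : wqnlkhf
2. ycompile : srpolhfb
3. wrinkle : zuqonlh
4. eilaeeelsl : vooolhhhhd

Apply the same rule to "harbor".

The transformation: shift every letter 3 places forward in the alphabet (wrapping around), then sort the characters into reverse alphabetical order.
Working it through for "harbor": intermediate "kdueru", final "uurked".

uurked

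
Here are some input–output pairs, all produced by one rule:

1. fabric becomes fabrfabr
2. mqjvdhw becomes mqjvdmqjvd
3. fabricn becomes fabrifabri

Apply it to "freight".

The transformation: delete the last 2 characters, then write the whole string twice.
"freight" → "freig" → "freigfreig".

freigfreig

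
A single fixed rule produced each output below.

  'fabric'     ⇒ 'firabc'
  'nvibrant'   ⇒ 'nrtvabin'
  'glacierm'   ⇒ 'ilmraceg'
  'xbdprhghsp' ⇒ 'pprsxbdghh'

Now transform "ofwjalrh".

Rule — sort the characters into alphabetical order, then swap the front and back halves of the string.
Starting from "ofwjalrh": after the first operation, "afhjlorw"; after the second, "lorwafhj".
(Check on "fabric": → "abcfir" → "firabc" ✓)

lorwafhj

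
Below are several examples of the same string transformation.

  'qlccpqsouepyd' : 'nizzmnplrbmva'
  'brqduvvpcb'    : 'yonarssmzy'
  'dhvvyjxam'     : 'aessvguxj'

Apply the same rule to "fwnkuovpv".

The rule is to shift every letter 3 places backward in the alphabet (wrapping around).
So "fwnkuovpv" becomes "ctkhrlsms".

ctkhrlsms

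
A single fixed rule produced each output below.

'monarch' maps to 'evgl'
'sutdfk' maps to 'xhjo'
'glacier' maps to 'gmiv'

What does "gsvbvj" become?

zfzn

Rule — shift every letter 4 places forward in the alphabet (wrapping around), then keep only the last 4 characters.
On "gsvbvj" that produces "zfzn".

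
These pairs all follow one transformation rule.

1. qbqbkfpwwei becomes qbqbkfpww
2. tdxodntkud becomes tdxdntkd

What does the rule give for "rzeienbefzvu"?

What's happening: remove every vowel.
So "rzeienbefzvu" becomes "rznbfzv".

rznbfzv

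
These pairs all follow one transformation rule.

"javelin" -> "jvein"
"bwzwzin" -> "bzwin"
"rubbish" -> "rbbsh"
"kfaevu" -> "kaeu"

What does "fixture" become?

fxtre

The rule is to double every character, then keep one character in every 3, starting at position 2 (positions 2nd, 5th, 8th, ...).
On "fixture": the first step gives "ffiixxttuurree", and the second then gives "fxtre".
(Check on "bwzwzin": → "bbwwzzwwzziinn" → "bzwin" ✓)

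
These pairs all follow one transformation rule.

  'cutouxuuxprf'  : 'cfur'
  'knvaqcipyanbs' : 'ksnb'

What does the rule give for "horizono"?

Each output is the input with this applied: take characters alternately from the front and the back (1st, last, 2nd, 2nd-last, ...), then keep only the first 4 characters.
On "horizono": the first step gives "hoonroiz", and the second then gives "hoon".

hoon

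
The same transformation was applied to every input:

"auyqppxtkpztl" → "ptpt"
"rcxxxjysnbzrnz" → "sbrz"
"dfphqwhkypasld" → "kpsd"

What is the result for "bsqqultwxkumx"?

lwkm

What's happening: keep every other character starting from the second (positions 2nd, 4th, 6th, ...), then keep only the last 4 characters.
On "bsqqultwxkumx": the first step gives "sqlwkm", and the second then gives "lwkm".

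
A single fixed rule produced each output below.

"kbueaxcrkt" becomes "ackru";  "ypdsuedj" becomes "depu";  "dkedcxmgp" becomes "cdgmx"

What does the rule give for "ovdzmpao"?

amov

In each case the input is transformed by: sort the characters into alphabetical order, then keep every other character starting from the first (positions 1st, 3rd, 5th, ...).
Working it through for "ovdzmpao": intermediate "admoopvz", final "amov".
(Check on "dkedcxmgp": → "cddegkmpx" → "cdgmx" ✓)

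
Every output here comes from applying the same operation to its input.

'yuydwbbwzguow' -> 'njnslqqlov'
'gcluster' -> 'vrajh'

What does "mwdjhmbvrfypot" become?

blsywbqkgun

The transformation: delete the last 3 characters, then shift every letter 11 places backward in the alphabet (wrapping around).
For "mwdjhmbvrfypot" the result is "blsywbqkgun".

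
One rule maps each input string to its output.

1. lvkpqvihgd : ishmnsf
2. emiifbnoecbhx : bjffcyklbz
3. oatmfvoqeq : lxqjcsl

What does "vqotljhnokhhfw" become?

snlqigeklhe

What's happening: shift every letter 3 places backward in the alphabet (wrapping around), then delete the last 3 characters.
"vqotljhnokhhfw" → "snlqigeklhe".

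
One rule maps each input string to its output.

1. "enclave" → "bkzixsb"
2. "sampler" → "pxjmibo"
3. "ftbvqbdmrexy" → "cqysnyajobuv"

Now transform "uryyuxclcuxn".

The pattern: shift every letter 3 places backward in the alphabet (wrapping around).
Doing the same to "uryyuxclcuxn": "rovvruzizruk".

rovvruzizruk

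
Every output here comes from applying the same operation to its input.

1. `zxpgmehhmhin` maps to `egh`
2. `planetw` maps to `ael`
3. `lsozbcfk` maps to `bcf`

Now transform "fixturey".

What's happening: sort the characters into alphabetical order, then keep only the first 3 characters.
For "fixturey", step one produces "efirtuxy"; step two turns that into "efi".

efi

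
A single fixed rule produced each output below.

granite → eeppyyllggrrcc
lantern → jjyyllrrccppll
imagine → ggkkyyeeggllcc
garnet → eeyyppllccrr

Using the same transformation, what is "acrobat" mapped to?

yyaappmmzzyyrr

Each output is the input with this applied: shift every letter 2 places backward in the alphabet (wrapping around), then double every character.
Applying both steps to "acrobat": "yapmzyr", then "yyaappmmzzyyrr".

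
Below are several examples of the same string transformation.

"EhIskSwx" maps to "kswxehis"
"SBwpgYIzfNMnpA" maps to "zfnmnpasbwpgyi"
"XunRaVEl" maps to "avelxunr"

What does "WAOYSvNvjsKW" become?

nvjskwwaoysv

What's happening: swap the front and back halves of the string, then convert every letter to lowercase.
On "WAOYSvNvjsKW": the first step gives "NvjsKWWAOYSv", and the second then gives "nvjskwwaoysv".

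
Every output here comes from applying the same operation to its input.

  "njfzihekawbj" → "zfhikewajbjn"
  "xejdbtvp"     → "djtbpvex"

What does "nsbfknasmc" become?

The pattern: swap each adjacent pair of characters (1↔2, 3↔4, ...), then move the first 2 characters to the end (rotate left by 2).
"nsbfknasmc" → "snfbnksacm" → "fbnksacmsn".

fbnksacmsn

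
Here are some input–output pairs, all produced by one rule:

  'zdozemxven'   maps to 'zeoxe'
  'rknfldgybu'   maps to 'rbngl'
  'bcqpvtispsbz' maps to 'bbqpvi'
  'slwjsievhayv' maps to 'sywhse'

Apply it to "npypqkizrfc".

ncyrqi

In each case the input is transformed by: keep every other character starting from the first (positions 1st, 3rd, 5th, ...), then take characters alternately from the front and the back (1st, last, 2nd, 2nd-last, ...).
For "npypqkizrfc", step one produces "nyqirc"; step two turns that into "ncyrqi".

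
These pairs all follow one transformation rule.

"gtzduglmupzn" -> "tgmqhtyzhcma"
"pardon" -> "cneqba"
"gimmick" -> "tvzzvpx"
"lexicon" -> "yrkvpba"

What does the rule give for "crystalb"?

pelfgnyo

In each case the input is transformed by: shift every letter 13 places forward in the alphabet (wrapping around) — i.e. ROT13.
For "crystalb" the result is "pelfgnyo".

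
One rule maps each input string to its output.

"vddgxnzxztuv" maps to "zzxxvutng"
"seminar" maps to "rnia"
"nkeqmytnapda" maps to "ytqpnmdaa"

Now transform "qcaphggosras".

Each output is the input with this applied: delete the first 3 characters, then sort the characters into reverse alphabetical order.
On "qcaphggosras": the first step gives "phggosras", and the second then gives "ssrpohgga".

ssrpohgga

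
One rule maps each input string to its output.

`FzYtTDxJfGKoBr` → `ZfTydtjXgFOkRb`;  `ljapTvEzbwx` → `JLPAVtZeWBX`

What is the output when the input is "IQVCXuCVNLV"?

qicvUxvclnv

Each output is the input with this applied: flip the case of every letter, then swap each adjacent pair of characters (1↔2, 3↔4, ...).
On "IQVCXuCVNLV": the first step gives "iqvcxUcvnlv", and the second then gives "qicvUxvclnv".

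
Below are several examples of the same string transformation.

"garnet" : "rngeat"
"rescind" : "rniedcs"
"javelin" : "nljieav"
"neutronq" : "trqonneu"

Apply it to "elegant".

The pattern: sort the characters into reverse alphabetical order, then move the first character to the end.
For "elegant", step one produces "tnlgeea"; step two turns that into "nlgeeat".

nlgeeat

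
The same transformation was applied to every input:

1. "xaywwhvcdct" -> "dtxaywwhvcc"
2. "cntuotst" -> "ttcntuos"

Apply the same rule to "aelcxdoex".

oxaelcxde

Each output is the input with this applied: move the last 2 characters to the front (rotate right by 2), then swap the first and last characters.
Starting from "aelcxdoex": after the first operation, "exaelcxdo"; after the second, "oxaelcxde".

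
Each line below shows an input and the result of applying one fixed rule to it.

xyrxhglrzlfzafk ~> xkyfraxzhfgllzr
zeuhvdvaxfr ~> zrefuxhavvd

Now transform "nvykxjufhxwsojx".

nxvjyoksxwjxuhf

In each case the input is transformed by: take characters alternately from the front and the back (1st, last, 2nd, 2nd-last, ...).
Doing the same to "nvykxjufhxwsojx": "nxvjyoksxwjxuhf".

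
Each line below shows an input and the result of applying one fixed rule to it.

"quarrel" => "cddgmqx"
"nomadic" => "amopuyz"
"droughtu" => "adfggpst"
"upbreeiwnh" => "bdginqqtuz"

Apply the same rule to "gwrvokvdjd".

adhhippsvw

The transformation: shift every letter 12 places forward in the alphabet (wrapping around), then sort the characters into alphabetical order.
On "gwrvokvdjd": the first step gives "sidhawhpvp", and the second then gives "adhhippsvw".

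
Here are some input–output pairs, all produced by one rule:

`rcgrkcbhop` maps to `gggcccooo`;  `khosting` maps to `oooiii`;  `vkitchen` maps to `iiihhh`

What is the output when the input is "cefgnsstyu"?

fffsssyyy

The transformation: keep one character in every 3, starting at position 3 (positions 3rd, 6th, 9th, ...), then repeat every character 3 times.
Starting from "cefgnsstyu": after the first operation, "fsy"; after the second, "fffsssyyy".
(Check on "rcgrkcbhop": → "gco" → "gggcccooo" ✓)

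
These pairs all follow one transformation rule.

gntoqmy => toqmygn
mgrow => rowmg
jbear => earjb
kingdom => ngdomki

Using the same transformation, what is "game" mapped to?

mega

Rule — move the first 2 characters to the end (rotate left by 2).
Doing the same to "game": "mega".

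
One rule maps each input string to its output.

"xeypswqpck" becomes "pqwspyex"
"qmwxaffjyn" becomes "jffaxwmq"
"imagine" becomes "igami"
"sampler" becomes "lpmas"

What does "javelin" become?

Looking at the pairs, the operation is to reverse the string, then delete the first 2 characters.
Working it through for "javelin": intermediate "nilevaj", final "levaj".
(Check on "imagine": → "enigami" → "igami" ✓)

levaj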